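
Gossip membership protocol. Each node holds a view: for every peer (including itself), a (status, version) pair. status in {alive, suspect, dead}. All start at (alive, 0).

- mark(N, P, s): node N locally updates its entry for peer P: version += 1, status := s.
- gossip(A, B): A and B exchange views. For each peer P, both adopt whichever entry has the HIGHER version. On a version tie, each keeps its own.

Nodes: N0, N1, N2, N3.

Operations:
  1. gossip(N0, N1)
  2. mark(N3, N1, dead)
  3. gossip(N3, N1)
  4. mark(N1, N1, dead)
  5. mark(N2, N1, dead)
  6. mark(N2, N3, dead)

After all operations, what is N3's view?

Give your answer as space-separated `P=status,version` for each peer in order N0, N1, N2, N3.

Answer: N0=alive,0 N1=dead,1 N2=alive,0 N3=alive,0

Derivation:
Op 1: gossip N0<->N1 -> N0.N0=(alive,v0) N0.N1=(alive,v0) N0.N2=(alive,v0) N0.N3=(alive,v0) | N1.N0=(alive,v0) N1.N1=(alive,v0) N1.N2=(alive,v0) N1.N3=(alive,v0)
Op 2: N3 marks N1=dead -> (dead,v1)
Op 3: gossip N3<->N1 -> N3.N0=(alive,v0) N3.N1=(dead,v1) N3.N2=(alive,v0) N3.N3=(alive,v0) | N1.N0=(alive,v0) N1.N1=(dead,v1) N1.N2=(alive,v0) N1.N3=(alive,v0)
Op 4: N1 marks N1=dead -> (dead,v2)
Op 5: N2 marks N1=dead -> (dead,v1)
Op 6: N2 marks N3=dead -> (dead,v1)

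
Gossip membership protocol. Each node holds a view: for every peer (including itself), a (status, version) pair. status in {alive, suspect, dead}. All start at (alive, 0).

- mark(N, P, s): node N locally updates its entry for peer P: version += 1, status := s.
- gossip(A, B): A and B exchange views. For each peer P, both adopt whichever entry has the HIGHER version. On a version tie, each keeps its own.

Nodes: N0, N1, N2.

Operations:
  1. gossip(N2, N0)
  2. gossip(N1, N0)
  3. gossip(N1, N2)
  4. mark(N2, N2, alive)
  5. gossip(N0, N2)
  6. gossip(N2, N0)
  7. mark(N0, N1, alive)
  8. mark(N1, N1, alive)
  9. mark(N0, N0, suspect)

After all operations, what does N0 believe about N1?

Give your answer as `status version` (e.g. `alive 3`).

Op 1: gossip N2<->N0 -> N2.N0=(alive,v0) N2.N1=(alive,v0) N2.N2=(alive,v0) | N0.N0=(alive,v0) N0.N1=(alive,v0) N0.N2=(alive,v0)
Op 2: gossip N1<->N0 -> N1.N0=(alive,v0) N1.N1=(alive,v0) N1.N2=(alive,v0) | N0.N0=(alive,v0) N0.N1=(alive,v0) N0.N2=(alive,v0)
Op 3: gossip N1<->N2 -> N1.N0=(alive,v0) N1.N1=(alive,v0) N1.N2=(alive,v0) | N2.N0=(alive,v0) N2.N1=(alive,v0) N2.N2=(alive,v0)
Op 4: N2 marks N2=alive -> (alive,v1)
Op 5: gossip N0<->N2 -> N0.N0=(alive,v0) N0.N1=(alive,v0) N0.N2=(alive,v1) | N2.N0=(alive,v0) N2.N1=(alive,v0) N2.N2=(alive,v1)
Op 6: gossip N2<->N0 -> N2.N0=(alive,v0) N2.N1=(alive,v0) N2.N2=(alive,v1) | N0.N0=(alive,v0) N0.N1=(alive,v0) N0.N2=(alive,v1)
Op 7: N0 marks N1=alive -> (alive,v1)
Op 8: N1 marks N1=alive -> (alive,v1)
Op 9: N0 marks N0=suspect -> (suspect,v1)

Answer: alive 1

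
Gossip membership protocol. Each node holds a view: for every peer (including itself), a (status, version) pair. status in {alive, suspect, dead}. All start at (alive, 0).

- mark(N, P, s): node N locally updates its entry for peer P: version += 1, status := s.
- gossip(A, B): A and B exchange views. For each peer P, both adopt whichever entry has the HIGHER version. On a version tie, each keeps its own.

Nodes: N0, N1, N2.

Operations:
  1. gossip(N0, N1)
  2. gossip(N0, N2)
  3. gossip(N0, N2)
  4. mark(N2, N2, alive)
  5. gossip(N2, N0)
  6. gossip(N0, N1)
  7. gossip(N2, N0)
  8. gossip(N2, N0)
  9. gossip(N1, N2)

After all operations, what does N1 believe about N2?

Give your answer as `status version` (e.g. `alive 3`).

Answer: alive 1

Derivation:
Op 1: gossip N0<->N1 -> N0.N0=(alive,v0) N0.N1=(alive,v0) N0.N2=(alive,v0) | N1.N0=(alive,v0) N1.N1=(alive,v0) N1.N2=(alive,v0)
Op 2: gossip N0<->N2 -> N0.N0=(alive,v0) N0.N1=(alive,v0) N0.N2=(alive,v0) | N2.N0=(alive,v0) N2.N1=(alive,v0) N2.N2=(alive,v0)
Op 3: gossip N0<->N2 -> N0.N0=(alive,v0) N0.N1=(alive,v0) N0.N2=(alive,v0) | N2.N0=(alive,v0) N2.N1=(alive,v0) N2.N2=(alive,v0)
Op 4: N2 marks N2=alive -> (alive,v1)
Op 5: gossip N2<->N0 -> N2.N0=(alive,v0) N2.N1=(alive,v0) N2.N2=(alive,v1) | N0.N0=(alive,v0) N0.N1=(alive,v0) N0.N2=(alive,v1)
Op 6: gossip N0<->N1 -> N0.N0=(alive,v0) N0.N1=(alive,v0) N0.N2=(alive,v1) | N1.N0=(alive,v0) N1.N1=(alive,v0) N1.N2=(alive,v1)
Op 7: gossip N2<->N0 -> N2.N0=(alive,v0) N2.N1=(alive,v0) N2.N2=(alive,v1) | N0.N0=(alive,v0) N0.N1=(alive,v0) N0.N2=(alive,v1)
Op 8: gossip N2<->N0 -> N2.N0=(alive,v0) N2.N1=(alive,v0) N2.N2=(alive,v1) | N0.N0=(alive,v0) N0.N1=(alive,v0) N0.N2=(alive,v1)
Op 9: gossip N1<->N2 -> N1.N0=(alive,v0) N1.N1=(alive,v0) N1.N2=(alive,v1) | N2.N0=(alive,v0) N2.N1=(alive,v0) N2.N2=(alive,v1)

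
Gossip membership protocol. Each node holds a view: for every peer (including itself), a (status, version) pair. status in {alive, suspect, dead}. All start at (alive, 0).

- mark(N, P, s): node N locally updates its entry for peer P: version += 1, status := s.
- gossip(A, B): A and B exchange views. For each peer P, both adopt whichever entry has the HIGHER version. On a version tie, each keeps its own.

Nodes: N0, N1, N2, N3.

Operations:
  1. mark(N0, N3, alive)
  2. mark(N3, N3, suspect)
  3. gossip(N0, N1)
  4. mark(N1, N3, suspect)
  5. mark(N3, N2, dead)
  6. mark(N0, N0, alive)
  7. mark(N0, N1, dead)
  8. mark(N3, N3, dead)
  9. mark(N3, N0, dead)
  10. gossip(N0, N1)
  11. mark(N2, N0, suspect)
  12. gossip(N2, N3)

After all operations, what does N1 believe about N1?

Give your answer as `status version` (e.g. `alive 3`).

Op 1: N0 marks N3=alive -> (alive,v1)
Op 2: N3 marks N3=suspect -> (suspect,v1)
Op 3: gossip N0<->N1 -> N0.N0=(alive,v0) N0.N1=(alive,v0) N0.N2=(alive,v0) N0.N3=(alive,v1) | N1.N0=(alive,v0) N1.N1=(alive,v0) N1.N2=(alive,v0) N1.N3=(alive,v1)
Op 4: N1 marks N3=suspect -> (suspect,v2)
Op 5: N3 marks N2=dead -> (dead,v1)
Op 6: N0 marks N0=alive -> (alive,v1)
Op 7: N0 marks N1=dead -> (dead,v1)
Op 8: N3 marks N3=dead -> (dead,v2)
Op 9: N3 marks N0=dead -> (dead,v1)
Op 10: gossip N0<->N1 -> N0.N0=(alive,v1) N0.N1=(dead,v1) N0.N2=(alive,v0) N0.N3=(suspect,v2) | N1.N0=(alive,v1) N1.N1=(dead,v1) N1.N2=(alive,v0) N1.N3=(suspect,v2)
Op 11: N2 marks N0=suspect -> (suspect,v1)
Op 12: gossip N2<->N3 -> N2.N0=(suspect,v1) N2.N1=(alive,v0) N2.N2=(dead,v1) N2.N3=(dead,v2) | N3.N0=(dead,v1) N3.N1=(alive,v0) N3.N2=(dead,v1) N3.N3=(dead,v2)

Answer: dead 1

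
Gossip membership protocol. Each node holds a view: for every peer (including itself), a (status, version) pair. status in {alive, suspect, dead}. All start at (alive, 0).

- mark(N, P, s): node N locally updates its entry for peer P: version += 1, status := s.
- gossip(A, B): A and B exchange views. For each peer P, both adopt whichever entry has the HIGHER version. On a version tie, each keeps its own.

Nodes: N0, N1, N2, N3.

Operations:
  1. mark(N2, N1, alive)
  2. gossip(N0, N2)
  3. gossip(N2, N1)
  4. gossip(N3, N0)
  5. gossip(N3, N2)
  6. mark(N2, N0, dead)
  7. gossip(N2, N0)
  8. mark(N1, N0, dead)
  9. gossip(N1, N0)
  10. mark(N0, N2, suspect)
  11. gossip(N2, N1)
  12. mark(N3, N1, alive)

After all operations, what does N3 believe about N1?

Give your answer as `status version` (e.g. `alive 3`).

Op 1: N2 marks N1=alive -> (alive,v1)
Op 2: gossip N0<->N2 -> N0.N0=(alive,v0) N0.N1=(alive,v1) N0.N2=(alive,v0) N0.N3=(alive,v0) | N2.N0=(alive,v0) N2.N1=(alive,v1) N2.N2=(alive,v0) N2.N3=(alive,v0)
Op 3: gossip N2<->N1 -> N2.N0=(alive,v0) N2.N1=(alive,v1) N2.N2=(alive,v0) N2.N3=(alive,v0) | N1.N0=(alive,v0) N1.N1=(alive,v1) N1.N2=(alive,v0) N1.N3=(alive,v0)
Op 4: gossip N3<->N0 -> N3.N0=(alive,v0) N3.N1=(alive,v1) N3.N2=(alive,v0) N3.N3=(alive,v0) | N0.N0=(alive,v0) N0.N1=(alive,v1) N0.N2=(alive,v0) N0.N3=(alive,v0)
Op 5: gossip N3<->N2 -> N3.N0=(alive,v0) N3.N1=(alive,v1) N3.N2=(alive,v0) N3.N3=(alive,v0) | N2.N0=(alive,v0) N2.N1=(alive,v1) N2.N2=(alive,v0) N2.N3=(alive,v0)
Op 6: N2 marks N0=dead -> (dead,v1)
Op 7: gossip N2<->N0 -> N2.N0=(dead,v1) N2.N1=(alive,v1) N2.N2=(alive,v0) N2.N3=(alive,v0) | N0.N0=(dead,v1) N0.N1=(alive,v1) N0.N2=(alive,v0) N0.N3=(alive,v0)
Op 8: N1 marks N0=dead -> (dead,v1)
Op 9: gossip N1<->N0 -> N1.N0=(dead,v1) N1.N1=(alive,v1) N1.N2=(alive,v0) N1.N3=(alive,v0) | N0.N0=(dead,v1) N0.N1=(alive,v1) N0.N2=(alive,v0) N0.N3=(alive,v0)
Op 10: N0 marks N2=suspect -> (suspect,v1)
Op 11: gossip N2<->N1 -> N2.N0=(dead,v1) N2.N1=(alive,v1) N2.N2=(alive,v0) N2.N3=(alive,v0) | N1.N0=(dead,v1) N1.N1=(alive,v1) N1.N2=(alive,v0) N1.N3=(alive,v0)
Op 12: N3 marks N1=alive -> (alive,v2)

Answer: alive 2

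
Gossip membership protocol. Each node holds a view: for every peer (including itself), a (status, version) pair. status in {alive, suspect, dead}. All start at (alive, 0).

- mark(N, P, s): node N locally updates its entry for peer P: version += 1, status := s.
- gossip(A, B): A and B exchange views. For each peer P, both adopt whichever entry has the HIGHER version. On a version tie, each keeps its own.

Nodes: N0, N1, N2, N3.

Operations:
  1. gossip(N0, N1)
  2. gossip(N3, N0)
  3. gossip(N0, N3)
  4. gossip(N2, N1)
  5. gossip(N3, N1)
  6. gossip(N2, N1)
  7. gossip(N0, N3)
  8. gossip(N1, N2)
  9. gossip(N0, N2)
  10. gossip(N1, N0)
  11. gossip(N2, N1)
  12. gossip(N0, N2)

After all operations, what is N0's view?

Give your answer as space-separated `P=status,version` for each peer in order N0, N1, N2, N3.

Answer: N0=alive,0 N1=alive,0 N2=alive,0 N3=alive,0

Derivation:
Op 1: gossip N0<->N1 -> N0.N0=(alive,v0) N0.N1=(alive,v0) N0.N2=(alive,v0) N0.N3=(alive,v0) | N1.N0=(alive,v0) N1.N1=(alive,v0) N1.N2=(alive,v0) N1.N3=(alive,v0)
Op 2: gossip N3<->N0 -> N3.N0=(alive,v0) N3.N1=(alive,v0) N3.N2=(alive,v0) N3.N3=(alive,v0) | N0.N0=(alive,v0) N0.N1=(alive,v0) N0.N2=(alive,v0) N0.N3=(alive,v0)
Op 3: gossip N0<->N3 -> N0.N0=(alive,v0) N0.N1=(alive,v0) N0.N2=(alive,v0) N0.N3=(alive,v0) | N3.N0=(alive,v0) N3.N1=(alive,v0) N3.N2=(alive,v0) N3.N3=(alive,v0)
Op 4: gossip N2<->N1 -> N2.N0=(alive,v0) N2.N1=(alive,v0) N2.N2=(alive,v0) N2.N3=(alive,v0) | N1.N0=(alive,v0) N1.N1=(alive,v0) N1.N2=(alive,v0) N1.N3=(alive,v0)
Op 5: gossip N3<->N1 -> N3.N0=(alive,v0) N3.N1=(alive,v0) N3.N2=(alive,v0) N3.N3=(alive,v0) | N1.N0=(alive,v0) N1.N1=(alive,v0) N1.N2=(alive,v0) N1.N3=(alive,v0)
Op 6: gossip N2<->N1 -> N2.N0=(alive,v0) N2.N1=(alive,v0) N2.N2=(alive,v0) N2.N3=(alive,v0) | N1.N0=(alive,v0) N1.N1=(alive,v0) N1.N2=(alive,v0) N1.N3=(alive,v0)
Op 7: gossip N0<->N3 -> N0.N0=(alive,v0) N0.N1=(alive,v0) N0.N2=(alive,v0) N0.N3=(alive,v0) | N3.N0=(alive,v0) N3.N1=(alive,v0) N3.N2=(alive,v0) N3.N3=(alive,v0)
Op 8: gossip N1<->N2 -> N1.N0=(alive,v0) N1.N1=(alive,v0) N1.N2=(alive,v0) N1.N3=(alive,v0) | N2.N0=(alive,v0) N2.N1=(alive,v0) N2.N2=(alive,v0) N2.N3=(alive,v0)
Op 9: gossip N0<->N2 -> N0.N0=(alive,v0) N0.N1=(alive,v0) N0.N2=(alive,v0) N0.N3=(alive,v0) | N2.N0=(alive,v0) N2.N1=(alive,v0) N2.N2=(alive,v0) N2.N3=(alive,v0)
Op 10: gossip N1<->N0 -> N1.N0=(alive,v0) N1.N1=(alive,v0) N1.N2=(alive,v0) N1.N3=(alive,v0) | N0.N0=(alive,v0) N0.N1=(alive,v0) N0.N2=(alive,v0) N0.N3=(alive,v0)
Op 11: gossip N2<->N1 -> N2.N0=(alive,v0) N2.N1=(alive,v0) N2.N2=(alive,v0) N2.N3=(alive,v0) | N1.N0=(alive,v0) N1.N1=(alive,v0) N1.N2=(alive,v0) N1.N3=(alive,v0)
Op 12: gossip N0<->N2 -> N0.N0=(alive,v0) N0.N1=(alive,v0) N0.N2=(alive,v0) N0.N3=(alive,v0) | N2.N0=(alive,v0) N2.N1=(alive,v0) N2.N2=(alive,v0) N2.N3=(alive,v0)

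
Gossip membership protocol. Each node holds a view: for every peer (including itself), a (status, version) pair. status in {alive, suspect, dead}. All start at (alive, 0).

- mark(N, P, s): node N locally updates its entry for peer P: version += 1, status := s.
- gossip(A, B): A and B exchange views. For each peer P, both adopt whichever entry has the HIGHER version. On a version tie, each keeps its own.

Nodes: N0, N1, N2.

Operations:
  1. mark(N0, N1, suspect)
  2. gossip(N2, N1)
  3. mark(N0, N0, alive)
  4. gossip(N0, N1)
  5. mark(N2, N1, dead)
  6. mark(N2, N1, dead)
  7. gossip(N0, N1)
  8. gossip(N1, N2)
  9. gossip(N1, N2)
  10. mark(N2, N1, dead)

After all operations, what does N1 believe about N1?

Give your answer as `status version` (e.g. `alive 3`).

Answer: dead 2

Derivation:
Op 1: N0 marks N1=suspect -> (suspect,v1)
Op 2: gossip N2<->N1 -> N2.N0=(alive,v0) N2.N1=(alive,v0) N2.N2=(alive,v0) | N1.N0=(alive,v0) N1.N1=(alive,v0) N1.N2=(alive,v0)
Op 3: N0 marks N0=alive -> (alive,v1)
Op 4: gossip N0<->N1 -> N0.N0=(alive,v1) N0.N1=(suspect,v1) N0.N2=(alive,v0) | N1.N0=(alive,v1) N1.N1=(suspect,v1) N1.N2=(alive,v0)
Op 5: N2 marks N1=dead -> (dead,v1)
Op 6: N2 marks N1=dead -> (dead,v2)
Op 7: gossip N0<->N1 -> N0.N0=(alive,v1) N0.N1=(suspect,v1) N0.N2=(alive,v0) | N1.N0=(alive,v1) N1.N1=(suspect,v1) N1.N2=(alive,v0)
Op 8: gossip N1<->N2 -> N1.N0=(alive,v1) N1.N1=(dead,v2) N1.N2=(alive,v0) | N2.N0=(alive,v1) N2.N1=(dead,v2) N2.N2=(alive,v0)
Op 9: gossip N1<->N2 -> N1.N0=(alive,v1) N1.N1=(dead,v2) N1.N2=(alive,v0) | N2.N0=(alive,v1) N2.N1=(dead,v2) N2.N2=(alive,v0)
Op 10: N2 marks N1=dead -> (dead,v3)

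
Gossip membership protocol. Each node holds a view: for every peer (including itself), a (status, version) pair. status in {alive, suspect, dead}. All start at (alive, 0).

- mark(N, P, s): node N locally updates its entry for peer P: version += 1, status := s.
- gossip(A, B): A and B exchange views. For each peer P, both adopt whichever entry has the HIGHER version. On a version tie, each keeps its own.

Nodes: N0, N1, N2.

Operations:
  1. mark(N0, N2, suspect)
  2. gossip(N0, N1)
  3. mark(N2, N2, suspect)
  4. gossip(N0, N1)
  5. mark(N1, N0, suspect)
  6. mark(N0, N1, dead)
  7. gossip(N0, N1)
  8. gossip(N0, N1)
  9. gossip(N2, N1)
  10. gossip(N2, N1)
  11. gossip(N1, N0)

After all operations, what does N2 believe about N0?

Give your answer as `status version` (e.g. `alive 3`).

Op 1: N0 marks N2=suspect -> (suspect,v1)
Op 2: gossip N0<->N1 -> N0.N0=(alive,v0) N0.N1=(alive,v0) N0.N2=(suspect,v1) | N1.N0=(alive,v0) N1.N1=(alive,v0) N1.N2=(suspect,v1)
Op 3: N2 marks N2=suspect -> (suspect,v1)
Op 4: gossip N0<->N1 -> N0.N0=(alive,v0) N0.N1=(alive,v0) N0.N2=(suspect,v1) | N1.N0=(alive,v0) N1.N1=(alive,v0) N1.N2=(suspect,v1)
Op 5: N1 marks N0=suspect -> (suspect,v1)
Op 6: N0 marks N1=dead -> (dead,v1)
Op 7: gossip N0<->N1 -> N0.N0=(suspect,v1) N0.N1=(dead,v1) N0.N2=(suspect,v1) | N1.N0=(suspect,v1) N1.N1=(dead,v1) N1.N2=(suspect,v1)
Op 8: gossip N0<->N1 -> N0.N0=(suspect,v1) N0.N1=(dead,v1) N0.N2=(suspect,v1) | N1.N0=(suspect,v1) N1.N1=(dead,v1) N1.N2=(suspect,v1)
Op 9: gossip N2<->N1 -> N2.N0=(suspect,v1) N2.N1=(dead,v1) N2.N2=(suspect,v1) | N1.N0=(suspect,v1) N1.N1=(dead,v1) N1.N2=(suspect,v1)
Op 10: gossip N2<->N1 -> N2.N0=(suspect,v1) N2.N1=(dead,v1) N2.N2=(suspect,v1) | N1.N0=(suspect,v1) N1.N1=(dead,v1) N1.N2=(suspect,v1)
Op 11: gossip N1<->N0 -> N1.N0=(suspect,v1) N1.N1=(dead,v1) N1.N2=(suspect,v1) | N0.N0=(suspect,v1) N0.N1=(dead,v1) N0.N2=(suspect,v1)

Answer: suspect 1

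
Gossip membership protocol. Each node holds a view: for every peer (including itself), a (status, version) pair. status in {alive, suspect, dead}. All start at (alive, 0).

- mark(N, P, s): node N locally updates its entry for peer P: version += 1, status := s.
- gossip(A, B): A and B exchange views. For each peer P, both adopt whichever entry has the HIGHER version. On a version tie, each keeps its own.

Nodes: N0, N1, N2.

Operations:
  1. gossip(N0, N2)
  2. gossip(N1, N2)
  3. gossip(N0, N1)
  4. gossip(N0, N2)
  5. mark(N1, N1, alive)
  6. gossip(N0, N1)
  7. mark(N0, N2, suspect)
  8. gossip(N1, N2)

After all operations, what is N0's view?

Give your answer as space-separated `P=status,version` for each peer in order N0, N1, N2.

Answer: N0=alive,0 N1=alive,1 N2=suspect,1

Derivation:
Op 1: gossip N0<->N2 -> N0.N0=(alive,v0) N0.N1=(alive,v0) N0.N2=(alive,v0) | N2.N0=(alive,v0) N2.N1=(alive,v0) N2.N2=(alive,v0)
Op 2: gossip N1<->N2 -> N1.N0=(alive,v0) N1.N1=(alive,v0) N1.N2=(alive,v0) | N2.N0=(alive,v0) N2.N1=(alive,v0) N2.N2=(alive,v0)
Op 3: gossip N0<->N1 -> N0.N0=(alive,v0) N0.N1=(alive,v0) N0.N2=(alive,v0) | N1.N0=(alive,v0) N1.N1=(alive,v0) N1.N2=(alive,v0)
Op 4: gossip N0<->N2 -> N0.N0=(alive,v0) N0.N1=(alive,v0) N0.N2=(alive,v0) | N2.N0=(alive,v0) N2.N1=(alive,v0) N2.N2=(alive,v0)
Op 5: N1 marks N1=alive -> (alive,v1)
Op 6: gossip N0<->N1 -> N0.N0=(alive,v0) N0.N1=(alive,v1) N0.N2=(alive,v0) | N1.N0=(alive,v0) N1.N1=(alive,v1) N1.N2=(alive,v0)
Op 7: N0 marks N2=suspect -> (suspect,v1)
Op 8: gossip N1<->N2 -> N1.N0=(alive,v0) N1.N1=(alive,v1) N1.N2=(alive,v0) | N2.N0=(alive,v0) N2.N1=(alive,v1) N2.N2=(alive,v0)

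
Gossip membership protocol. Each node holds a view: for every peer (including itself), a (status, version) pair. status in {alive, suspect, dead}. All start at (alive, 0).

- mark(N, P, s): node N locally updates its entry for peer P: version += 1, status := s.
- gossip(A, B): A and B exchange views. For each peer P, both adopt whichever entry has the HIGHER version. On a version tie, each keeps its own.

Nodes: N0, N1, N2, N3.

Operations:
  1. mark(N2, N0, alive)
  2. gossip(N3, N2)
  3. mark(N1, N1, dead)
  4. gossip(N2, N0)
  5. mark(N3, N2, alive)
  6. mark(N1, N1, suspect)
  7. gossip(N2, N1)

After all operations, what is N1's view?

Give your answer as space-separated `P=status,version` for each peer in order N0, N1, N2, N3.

Answer: N0=alive,1 N1=suspect,2 N2=alive,0 N3=alive,0

Derivation:
Op 1: N2 marks N0=alive -> (alive,v1)
Op 2: gossip N3<->N2 -> N3.N0=(alive,v1) N3.N1=(alive,v0) N3.N2=(alive,v0) N3.N3=(alive,v0) | N2.N0=(alive,v1) N2.N1=(alive,v0) N2.N2=(alive,v0) N2.N3=(alive,v0)
Op 3: N1 marks N1=dead -> (dead,v1)
Op 4: gossip N2<->N0 -> N2.N0=(alive,v1) N2.N1=(alive,v0) N2.N2=(alive,v0) N2.N3=(alive,v0) | N0.N0=(alive,v1) N0.N1=(alive,v0) N0.N2=(alive,v0) N0.N3=(alive,v0)
Op 5: N3 marks N2=alive -> (alive,v1)
Op 6: N1 marks N1=suspect -> (suspect,v2)
Op 7: gossip N2<->N1 -> N2.N0=(alive,v1) N2.N1=(suspect,v2) N2.N2=(alive,v0) N2.N3=(alive,v0) | N1.N0=(alive,v1) N1.N1=(suspect,v2) N1.N2=(alive,v0) N1.N3=(alive,v0)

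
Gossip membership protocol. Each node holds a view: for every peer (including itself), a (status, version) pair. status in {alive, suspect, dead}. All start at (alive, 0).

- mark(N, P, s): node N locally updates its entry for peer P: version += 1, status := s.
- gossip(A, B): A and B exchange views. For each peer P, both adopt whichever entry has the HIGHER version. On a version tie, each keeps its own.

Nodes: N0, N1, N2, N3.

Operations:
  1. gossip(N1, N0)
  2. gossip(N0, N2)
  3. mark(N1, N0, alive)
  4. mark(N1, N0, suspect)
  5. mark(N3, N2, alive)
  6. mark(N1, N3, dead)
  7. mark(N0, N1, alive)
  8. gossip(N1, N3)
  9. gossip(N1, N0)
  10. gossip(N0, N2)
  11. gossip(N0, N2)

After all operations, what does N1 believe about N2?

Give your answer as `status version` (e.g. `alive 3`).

Answer: alive 1

Derivation:
Op 1: gossip N1<->N0 -> N1.N0=(alive,v0) N1.N1=(alive,v0) N1.N2=(alive,v0) N1.N3=(alive,v0) | N0.N0=(alive,v0) N0.N1=(alive,v0) N0.N2=(alive,v0) N0.N3=(alive,v0)
Op 2: gossip N0<->N2 -> N0.N0=(alive,v0) N0.N1=(alive,v0) N0.N2=(alive,v0) N0.N3=(alive,v0) | N2.N0=(alive,v0) N2.N1=(alive,v0) N2.N2=(alive,v0) N2.N3=(alive,v0)
Op 3: N1 marks N0=alive -> (alive,v1)
Op 4: N1 marks N0=suspect -> (suspect,v2)
Op 5: N3 marks N2=alive -> (alive,v1)
Op 6: N1 marks N3=dead -> (dead,v1)
Op 7: N0 marks N1=alive -> (alive,v1)
Op 8: gossip N1<->N3 -> N1.N0=(suspect,v2) N1.N1=(alive,v0) N1.N2=(alive,v1) N1.N3=(dead,v1) | N3.N0=(suspect,v2) N3.N1=(alive,v0) N3.N2=(alive,v1) N3.N3=(dead,v1)
Op 9: gossip N1<->N0 -> N1.N0=(suspect,v2) N1.N1=(alive,v1) N1.N2=(alive,v1) N1.N3=(dead,v1) | N0.N0=(suspect,v2) N0.N1=(alive,v1) N0.N2=(alive,v1) N0.N3=(dead,v1)
Op 10: gossip N0<->N2 -> N0.N0=(suspect,v2) N0.N1=(alive,v1) N0.N2=(alive,v1) N0.N3=(dead,v1) | N2.N0=(suspect,v2) N2.N1=(alive,v1) N2.N2=(alive,v1) N2.N3=(dead,v1)
Op 11: gossip N0<->N2 -> N0.N0=(suspect,v2) N0.N1=(alive,v1) N0.N2=(alive,v1) N0.N3=(dead,v1) | N2.N0=(suspect,v2) N2.N1=(alive,v1) N2.N2=(alive,v1) N2.N3=(dead,v1)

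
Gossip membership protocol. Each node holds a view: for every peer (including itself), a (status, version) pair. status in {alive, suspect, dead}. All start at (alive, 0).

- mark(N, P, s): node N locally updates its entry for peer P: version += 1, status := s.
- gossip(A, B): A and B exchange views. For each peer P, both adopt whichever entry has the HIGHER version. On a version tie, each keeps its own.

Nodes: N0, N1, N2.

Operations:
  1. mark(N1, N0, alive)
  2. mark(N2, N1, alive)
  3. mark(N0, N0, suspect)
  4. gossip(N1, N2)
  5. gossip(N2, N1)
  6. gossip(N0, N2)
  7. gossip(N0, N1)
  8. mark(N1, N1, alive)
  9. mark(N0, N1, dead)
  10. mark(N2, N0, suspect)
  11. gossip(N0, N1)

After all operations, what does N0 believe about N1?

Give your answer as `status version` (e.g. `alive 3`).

Op 1: N1 marks N0=alive -> (alive,v1)
Op 2: N2 marks N1=alive -> (alive,v1)
Op 3: N0 marks N0=suspect -> (suspect,v1)
Op 4: gossip N1<->N2 -> N1.N0=(alive,v1) N1.N1=(alive,v1) N1.N2=(alive,v0) | N2.N0=(alive,v1) N2.N1=(alive,v1) N2.N2=(alive,v0)
Op 5: gossip N2<->N1 -> N2.N0=(alive,v1) N2.N1=(alive,v1) N2.N2=(alive,v0) | N1.N0=(alive,v1) N1.N1=(alive,v1) N1.N2=(alive,v0)
Op 6: gossip N0<->N2 -> N0.N0=(suspect,v1) N0.N1=(alive,v1) N0.N2=(alive,v0) | N2.N0=(alive,v1) N2.N1=(alive,v1) N2.N2=(alive,v0)
Op 7: gossip N0<->N1 -> N0.N0=(suspect,v1) N0.N1=(alive,v1) N0.N2=(alive,v0) | N1.N0=(alive,v1) N1.N1=(alive,v1) N1.N2=(alive,v0)
Op 8: N1 marks N1=alive -> (alive,v2)
Op 9: N0 marks N1=dead -> (dead,v2)
Op 10: N2 marks N0=suspect -> (suspect,v2)
Op 11: gossip N0<->N1 -> N0.N0=(suspect,v1) N0.N1=(dead,v2) N0.N2=(alive,v0) | N1.N0=(alive,v1) N1.N1=(alive,v2) N1.N2=(alive,v0)

Answer: dead 2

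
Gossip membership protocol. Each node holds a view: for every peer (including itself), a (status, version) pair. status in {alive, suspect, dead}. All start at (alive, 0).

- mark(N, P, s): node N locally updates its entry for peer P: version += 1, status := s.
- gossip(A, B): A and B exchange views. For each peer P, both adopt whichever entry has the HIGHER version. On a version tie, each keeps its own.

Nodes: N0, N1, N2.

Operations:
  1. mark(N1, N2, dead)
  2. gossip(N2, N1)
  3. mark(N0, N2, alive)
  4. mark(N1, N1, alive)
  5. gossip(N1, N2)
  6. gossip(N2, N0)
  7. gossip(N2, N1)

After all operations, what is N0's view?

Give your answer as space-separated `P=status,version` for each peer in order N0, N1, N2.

Answer: N0=alive,0 N1=alive,1 N2=alive,1

Derivation:
Op 1: N1 marks N2=dead -> (dead,v1)
Op 2: gossip N2<->N1 -> N2.N0=(alive,v0) N2.N1=(alive,v0) N2.N2=(dead,v1) | N1.N0=(alive,v0) N1.N1=(alive,v0) N1.N2=(dead,v1)
Op 3: N0 marks N2=alive -> (alive,v1)
Op 4: N1 marks N1=alive -> (alive,v1)
Op 5: gossip N1<->N2 -> N1.N0=(alive,v0) N1.N1=(alive,v1) N1.N2=(dead,v1) | N2.N0=(alive,v0) N2.N1=(alive,v1) N2.N2=(dead,v1)
Op 6: gossip N2<->N0 -> N2.N0=(alive,v0) N2.N1=(alive,v1) N2.N2=(dead,v1) | N0.N0=(alive,v0) N0.N1=(alive,v1) N0.N2=(alive,v1)
Op 7: gossip N2<->N1 -> N2.N0=(alive,v0) N2.N1=(alive,v1) N2.N2=(dead,v1) | N1.N0=(alive,v0) N1.N1=(alive,v1) N1.N2=(dead,v1)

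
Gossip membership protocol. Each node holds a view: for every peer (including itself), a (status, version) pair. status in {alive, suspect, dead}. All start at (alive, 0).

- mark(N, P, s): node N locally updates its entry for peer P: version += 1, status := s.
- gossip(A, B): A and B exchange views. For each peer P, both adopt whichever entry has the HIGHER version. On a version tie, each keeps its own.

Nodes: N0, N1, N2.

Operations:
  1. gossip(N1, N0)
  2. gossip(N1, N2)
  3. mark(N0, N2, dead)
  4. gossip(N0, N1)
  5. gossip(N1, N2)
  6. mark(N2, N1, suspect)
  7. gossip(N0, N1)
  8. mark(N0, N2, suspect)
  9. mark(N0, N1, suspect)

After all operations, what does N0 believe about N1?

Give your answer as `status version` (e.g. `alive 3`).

Op 1: gossip N1<->N0 -> N1.N0=(alive,v0) N1.N1=(alive,v0) N1.N2=(alive,v0) | N0.N0=(alive,v0) N0.N1=(alive,v0) N0.N2=(alive,v0)
Op 2: gossip N1<->N2 -> N1.N0=(alive,v0) N1.N1=(alive,v0) N1.N2=(alive,v0) | N2.N0=(alive,v0) N2.N1=(alive,v0) N2.N2=(alive,v0)
Op 3: N0 marks N2=dead -> (dead,v1)
Op 4: gossip N0<->N1 -> N0.N0=(alive,v0) N0.N1=(alive,v0) N0.N2=(dead,v1) | N1.N0=(alive,v0) N1.N1=(alive,v0) N1.N2=(dead,v1)
Op 5: gossip N1<->N2 -> N1.N0=(alive,v0) N1.N1=(alive,v0) N1.N2=(dead,v1) | N2.N0=(alive,v0) N2.N1=(alive,v0) N2.N2=(dead,v1)
Op 6: N2 marks N1=suspect -> (suspect,v1)
Op 7: gossip N0<->N1 -> N0.N0=(alive,v0) N0.N1=(alive,v0) N0.N2=(dead,v1) | N1.N0=(alive,v0) N1.N1=(alive,v0) N1.N2=(dead,v1)
Op 8: N0 marks N2=suspect -> (suspect,v2)
Op 9: N0 marks N1=suspect -> (suspect,v1)

Answer: suspect 1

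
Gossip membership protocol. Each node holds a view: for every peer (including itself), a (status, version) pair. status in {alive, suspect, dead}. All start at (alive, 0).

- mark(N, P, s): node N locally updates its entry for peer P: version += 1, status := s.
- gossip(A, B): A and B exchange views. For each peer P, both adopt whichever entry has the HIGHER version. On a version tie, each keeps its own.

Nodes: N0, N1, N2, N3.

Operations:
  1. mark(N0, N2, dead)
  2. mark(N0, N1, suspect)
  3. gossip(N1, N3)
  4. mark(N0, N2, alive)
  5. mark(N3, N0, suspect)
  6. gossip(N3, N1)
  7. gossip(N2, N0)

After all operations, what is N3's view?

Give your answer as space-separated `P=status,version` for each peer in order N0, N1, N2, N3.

Answer: N0=suspect,1 N1=alive,0 N2=alive,0 N3=alive,0

Derivation:
Op 1: N0 marks N2=dead -> (dead,v1)
Op 2: N0 marks N1=suspect -> (suspect,v1)
Op 3: gossip N1<->N3 -> N1.N0=(alive,v0) N1.N1=(alive,v0) N1.N2=(alive,v0) N1.N3=(alive,v0) | N3.N0=(alive,v0) N3.N1=(alive,v0) N3.N2=(alive,v0) N3.N3=(alive,v0)
Op 4: N0 marks N2=alive -> (alive,v2)
Op 5: N3 marks N0=suspect -> (suspect,v1)
Op 6: gossip N3<->N1 -> N3.N0=(suspect,v1) N3.N1=(alive,v0) N3.N2=(alive,v0) N3.N3=(alive,v0) | N1.N0=(suspect,v1) N1.N1=(alive,v0) N1.N2=(alive,v0) N1.N3=(alive,v0)
Op 7: gossip N2<->N0 -> N2.N0=(alive,v0) N2.N1=(suspect,v1) N2.N2=(alive,v2) N2.N3=(alive,v0) | N0.N0=(alive,v0) N0.N1=(suspect,v1) N0.N2=(alive,v2) N0.N3=(alive,v0)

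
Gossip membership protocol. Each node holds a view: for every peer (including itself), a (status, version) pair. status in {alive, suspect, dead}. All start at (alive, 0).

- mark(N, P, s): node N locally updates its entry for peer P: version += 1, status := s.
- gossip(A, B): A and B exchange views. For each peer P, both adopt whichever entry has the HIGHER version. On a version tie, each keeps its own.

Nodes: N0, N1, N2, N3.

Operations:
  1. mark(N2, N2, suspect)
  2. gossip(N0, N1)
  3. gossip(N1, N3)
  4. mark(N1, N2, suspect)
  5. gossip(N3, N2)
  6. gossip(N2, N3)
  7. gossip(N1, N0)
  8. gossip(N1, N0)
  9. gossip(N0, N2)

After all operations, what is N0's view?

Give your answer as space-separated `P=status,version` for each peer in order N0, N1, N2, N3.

Op 1: N2 marks N2=suspect -> (suspect,v1)
Op 2: gossip N0<->N1 -> N0.N0=(alive,v0) N0.N1=(alive,v0) N0.N2=(alive,v0) N0.N3=(alive,v0) | N1.N0=(alive,v0) N1.N1=(alive,v0) N1.N2=(alive,v0) N1.N3=(alive,v0)
Op 3: gossip N1<->N3 -> N1.N0=(alive,v0) N1.N1=(alive,v0) N1.N2=(alive,v0) N1.N3=(alive,v0) | N3.N0=(alive,v0) N3.N1=(alive,v0) N3.N2=(alive,v0) N3.N3=(alive,v0)
Op 4: N1 marks N2=suspect -> (suspect,v1)
Op 5: gossip N3<->N2 -> N3.N0=(alive,v0) N3.N1=(alive,v0) N3.N2=(suspect,v1) N3.N3=(alive,v0) | N2.N0=(alive,v0) N2.N1=(alive,v0) N2.N2=(suspect,v1) N2.N3=(alive,v0)
Op 6: gossip N2<->N3 -> N2.N0=(alive,v0) N2.N1=(alive,v0) N2.N2=(suspect,v1) N2.N3=(alive,v0) | N3.N0=(alive,v0) N3.N1=(alive,v0) N3.N2=(suspect,v1) N3.N3=(alive,v0)
Op 7: gossip N1<->N0 -> N1.N0=(alive,v0) N1.N1=(alive,v0) N1.N2=(suspect,v1) N1.N3=(alive,v0) | N0.N0=(alive,v0) N0.N1=(alive,v0) N0.N2=(suspect,v1) N0.N3=(alive,v0)
Op 8: gossip N1<->N0 -> N1.N0=(alive,v0) N1.N1=(alive,v0) N1.N2=(suspect,v1) N1.N3=(alive,v0) | N0.N0=(alive,v0) N0.N1=(alive,v0) N0.N2=(suspect,v1) N0.N3=(alive,v0)
Op 9: gossip N0<->N2 -> N0.N0=(alive,v0) N0.N1=(alive,v0) N0.N2=(suspect,v1) N0.N3=(alive,v0) | N2.N0=(alive,v0) N2.N1=(alive,v0) N2.N2=(suspect,v1) N2.N3=(alive,v0)

Answer: N0=alive,0 N1=alive,0 N2=suspect,1 N3=alive,0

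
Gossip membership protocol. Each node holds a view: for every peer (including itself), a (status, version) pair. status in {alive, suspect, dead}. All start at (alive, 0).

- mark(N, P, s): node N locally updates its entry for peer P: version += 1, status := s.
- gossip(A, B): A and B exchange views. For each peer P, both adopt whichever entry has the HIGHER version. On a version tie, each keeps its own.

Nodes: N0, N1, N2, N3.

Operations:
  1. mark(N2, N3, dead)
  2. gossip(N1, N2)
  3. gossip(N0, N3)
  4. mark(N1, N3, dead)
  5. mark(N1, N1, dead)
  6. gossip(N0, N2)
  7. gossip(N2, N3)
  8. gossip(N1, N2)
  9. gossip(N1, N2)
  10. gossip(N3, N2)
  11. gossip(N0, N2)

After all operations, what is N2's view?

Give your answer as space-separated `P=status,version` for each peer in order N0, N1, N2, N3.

Op 1: N2 marks N3=dead -> (dead,v1)
Op 2: gossip N1<->N2 -> N1.N0=(alive,v0) N1.N1=(alive,v0) N1.N2=(alive,v0) N1.N3=(dead,v1) | N2.N0=(alive,v0) N2.N1=(alive,v0) N2.N2=(alive,v0) N2.N3=(dead,v1)
Op 3: gossip N0<->N3 -> N0.N0=(alive,v0) N0.N1=(alive,v0) N0.N2=(alive,v0) N0.N3=(alive,v0) | N3.N0=(alive,v0) N3.N1=(alive,v0) N3.N2=(alive,v0) N3.N3=(alive,v0)
Op 4: N1 marks N3=dead -> (dead,v2)
Op 5: N1 marks N1=dead -> (dead,v1)
Op 6: gossip N0<->N2 -> N0.N0=(alive,v0) N0.N1=(alive,v0) N0.N2=(alive,v0) N0.N3=(dead,v1) | N2.N0=(alive,v0) N2.N1=(alive,v0) N2.N2=(alive,v0) N2.N3=(dead,v1)
Op 7: gossip N2<->N3 -> N2.N0=(alive,v0) N2.N1=(alive,v0) N2.N2=(alive,v0) N2.N3=(dead,v1) | N3.N0=(alive,v0) N3.N1=(alive,v0) N3.N2=(alive,v0) N3.N3=(dead,v1)
Op 8: gossip N1<->N2 -> N1.N0=(alive,v0) N1.N1=(dead,v1) N1.N2=(alive,v0) N1.N3=(dead,v2) | N2.N0=(alive,v0) N2.N1=(dead,v1) N2.N2=(alive,v0) N2.N3=(dead,v2)
Op 9: gossip N1<->N2 -> N1.N0=(alive,v0) N1.N1=(dead,v1) N1.N2=(alive,v0) N1.N3=(dead,v2) | N2.N0=(alive,v0) N2.N1=(dead,v1) N2.N2=(alive,v0) N2.N3=(dead,v2)
Op 10: gossip N3<->N2 -> N3.N0=(alive,v0) N3.N1=(dead,v1) N3.N2=(alive,v0) N3.N3=(dead,v2) | N2.N0=(alive,v0) N2.N1=(dead,v1) N2.N2=(alive,v0) N2.N3=(dead,v2)
Op 11: gossip N0<->N2 -> N0.N0=(alive,v0) N0.N1=(dead,v1) N0.N2=(alive,v0) N0.N3=(dead,v2) | N2.N0=(alive,v0) N2.N1=(dead,v1) N2.N2=(alive,v0) N2.N3=(dead,v2)

Answer: N0=alive,0 N1=dead,1 N2=alive,0 N3=dead,2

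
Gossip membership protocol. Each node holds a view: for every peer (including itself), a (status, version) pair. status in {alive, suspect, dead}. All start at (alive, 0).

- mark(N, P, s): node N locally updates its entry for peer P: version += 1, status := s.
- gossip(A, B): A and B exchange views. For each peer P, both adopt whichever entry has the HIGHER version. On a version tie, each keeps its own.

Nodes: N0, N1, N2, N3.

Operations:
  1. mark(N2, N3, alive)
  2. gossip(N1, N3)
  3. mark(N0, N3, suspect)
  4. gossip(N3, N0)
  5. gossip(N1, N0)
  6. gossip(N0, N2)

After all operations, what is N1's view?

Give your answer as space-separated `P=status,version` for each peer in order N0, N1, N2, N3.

Answer: N0=alive,0 N1=alive,0 N2=alive,0 N3=suspect,1

Derivation:
Op 1: N2 marks N3=alive -> (alive,v1)
Op 2: gossip N1<->N3 -> N1.N0=(alive,v0) N1.N1=(alive,v0) N1.N2=(alive,v0) N1.N3=(alive,v0) | N3.N0=(alive,v0) N3.N1=(alive,v0) N3.N2=(alive,v0) N3.N3=(alive,v0)
Op 3: N0 marks N3=suspect -> (suspect,v1)
Op 4: gossip N3<->N0 -> N3.N0=(alive,v0) N3.N1=(alive,v0) N3.N2=(alive,v0) N3.N3=(suspect,v1) | N0.N0=(alive,v0) N0.N1=(alive,v0) N0.N2=(alive,v0) N0.N3=(suspect,v1)
Op 5: gossip N1<->N0 -> N1.N0=(alive,v0) N1.N1=(alive,v0) N1.N2=(alive,v0) N1.N3=(suspect,v1) | N0.N0=(alive,v0) N0.N1=(alive,v0) N0.N2=(alive,v0) N0.N3=(suspect,v1)
Op 6: gossip N0<->N2 -> N0.N0=(alive,v0) N0.N1=(alive,v0) N0.N2=(alive,v0) N0.N3=(suspect,v1) | N2.N0=(alive,v0) N2.N1=(alive,v0) N2.N2=(alive,v0) N2.N3=(alive,v1)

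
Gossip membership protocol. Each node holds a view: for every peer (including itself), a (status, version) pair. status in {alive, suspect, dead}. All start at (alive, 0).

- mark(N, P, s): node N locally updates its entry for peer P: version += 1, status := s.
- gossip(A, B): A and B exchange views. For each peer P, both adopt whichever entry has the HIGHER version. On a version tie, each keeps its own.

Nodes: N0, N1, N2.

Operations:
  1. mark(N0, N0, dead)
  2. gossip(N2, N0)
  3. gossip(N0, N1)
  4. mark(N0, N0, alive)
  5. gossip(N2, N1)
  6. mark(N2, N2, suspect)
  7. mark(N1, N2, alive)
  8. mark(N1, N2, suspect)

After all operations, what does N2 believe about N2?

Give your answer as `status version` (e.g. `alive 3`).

Op 1: N0 marks N0=dead -> (dead,v1)
Op 2: gossip N2<->N0 -> N2.N0=(dead,v1) N2.N1=(alive,v0) N2.N2=(alive,v0) | N0.N0=(dead,v1) N0.N1=(alive,v0) N0.N2=(alive,v0)
Op 3: gossip N0<->N1 -> N0.N0=(dead,v1) N0.N1=(alive,v0) N0.N2=(alive,v0) | N1.N0=(dead,v1) N1.N1=(alive,v0) N1.N2=(alive,v0)
Op 4: N0 marks N0=alive -> (alive,v2)
Op 5: gossip N2<->N1 -> N2.N0=(dead,v1) N2.N1=(alive,v0) N2.N2=(alive,v0) | N1.N0=(dead,v1) N1.N1=(alive,v0) N1.N2=(alive,v0)
Op 6: N2 marks N2=suspect -> (suspect,v1)
Op 7: N1 marks N2=alive -> (alive,v1)
Op 8: N1 marks N2=suspect -> (suspect,v2)

Answer: suspect 1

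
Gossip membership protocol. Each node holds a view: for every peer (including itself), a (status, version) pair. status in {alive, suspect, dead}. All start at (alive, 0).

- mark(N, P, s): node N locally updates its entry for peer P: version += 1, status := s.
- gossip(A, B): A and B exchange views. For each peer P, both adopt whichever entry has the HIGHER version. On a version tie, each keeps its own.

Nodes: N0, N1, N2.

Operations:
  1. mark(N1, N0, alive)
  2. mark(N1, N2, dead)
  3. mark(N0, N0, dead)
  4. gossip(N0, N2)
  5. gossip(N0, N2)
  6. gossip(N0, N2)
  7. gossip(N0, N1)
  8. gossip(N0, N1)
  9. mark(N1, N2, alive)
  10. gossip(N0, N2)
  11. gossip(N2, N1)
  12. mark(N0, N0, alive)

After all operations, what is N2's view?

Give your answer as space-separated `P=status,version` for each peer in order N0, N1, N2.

Answer: N0=dead,1 N1=alive,0 N2=alive,2

Derivation:
Op 1: N1 marks N0=alive -> (alive,v1)
Op 2: N1 marks N2=dead -> (dead,v1)
Op 3: N0 marks N0=dead -> (dead,v1)
Op 4: gossip N0<->N2 -> N0.N0=(dead,v1) N0.N1=(alive,v0) N0.N2=(alive,v0) | N2.N0=(dead,v1) N2.N1=(alive,v0) N2.N2=(alive,v0)
Op 5: gossip N0<->N2 -> N0.N0=(dead,v1) N0.N1=(alive,v0) N0.N2=(alive,v0) | N2.N0=(dead,v1) N2.N1=(alive,v0) N2.N2=(alive,v0)
Op 6: gossip N0<->N2 -> N0.N0=(dead,v1) N0.N1=(alive,v0) N0.N2=(alive,v0) | N2.N0=(dead,v1) N2.N1=(alive,v0) N2.N2=(alive,v0)
Op 7: gossip N0<->N1 -> N0.N0=(dead,v1) N0.N1=(alive,v0) N0.N2=(dead,v1) | N1.N0=(alive,v1) N1.N1=(alive,v0) N1.N2=(dead,v1)
Op 8: gossip N0<->N1 -> N0.N0=(dead,v1) N0.N1=(alive,v0) N0.N2=(dead,v1) | N1.N0=(alive,v1) N1.N1=(alive,v0) N1.N2=(dead,v1)
Op 9: N1 marks N2=alive -> (alive,v2)
Op 10: gossip N0<->N2 -> N0.N0=(dead,v1) N0.N1=(alive,v0) N0.N2=(dead,v1) | N2.N0=(dead,v1) N2.N1=(alive,v0) N2.N2=(dead,v1)
Op 11: gossip N2<->N1 -> N2.N0=(dead,v1) N2.N1=(alive,v0) N2.N2=(alive,v2) | N1.N0=(alive,v1) N1.N1=(alive,v0) N1.N2=(alive,v2)
Op 12: N0 marks N0=alive -> (alive,v2)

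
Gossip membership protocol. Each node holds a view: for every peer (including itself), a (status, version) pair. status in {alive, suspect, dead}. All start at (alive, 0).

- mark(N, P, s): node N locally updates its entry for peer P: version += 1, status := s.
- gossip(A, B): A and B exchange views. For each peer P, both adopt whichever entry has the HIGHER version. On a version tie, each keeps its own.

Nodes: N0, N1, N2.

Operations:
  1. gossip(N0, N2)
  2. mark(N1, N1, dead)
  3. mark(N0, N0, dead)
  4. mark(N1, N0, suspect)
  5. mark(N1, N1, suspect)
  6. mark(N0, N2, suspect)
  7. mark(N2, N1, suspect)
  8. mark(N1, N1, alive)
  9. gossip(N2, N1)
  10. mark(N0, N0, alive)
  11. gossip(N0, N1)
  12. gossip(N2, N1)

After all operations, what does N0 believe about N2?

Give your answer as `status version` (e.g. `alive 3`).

Answer: suspect 1

Derivation:
Op 1: gossip N0<->N2 -> N0.N0=(alive,v0) N0.N1=(alive,v0) N0.N2=(alive,v0) | N2.N0=(alive,v0) N2.N1=(alive,v0) N2.N2=(alive,v0)
Op 2: N1 marks N1=dead -> (dead,v1)
Op 3: N0 marks N0=dead -> (dead,v1)
Op 4: N1 marks N0=suspect -> (suspect,v1)
Op 5: N1 marks N1=suspect -> (suspect,v2)
Op 6: N0 marks N2=suspect -> (suspect,v1)
Op 7: N2 marks N1=suspect -> (suspect,v1)
Op 8: N1 marks N1=alive -> (alive,v3)
Op 9: gossip N2<->N1 -> N2.N0=(suspect,v1) N2.N1=(alive,v3) N2.N2=(alive,v0) | N1.N0=(suspect,v1) N1.N1=(alive,v3) N1.N2=(alive,v0)
Op 10: N0 marks N0=alive -> (alive,v2)
Op 11: gossip N0<->N1 -> N0.N0=(alive,v2) N0.N1=(alive,v3) N0.N2=(suspect,v1) | N1.N0=(alive,v2) N1.N1=(alive,v3) N1.N2=(suspect,v1)
Op 12: gossip N2<->N1 -> N2.N0=(alive,v2) N2.N1=(alive,v3) N2.N2=(suspect,v1) | N1.N0=(alive,v2) N1.N1=(alive,v3) N1.N2=(suspect,v1)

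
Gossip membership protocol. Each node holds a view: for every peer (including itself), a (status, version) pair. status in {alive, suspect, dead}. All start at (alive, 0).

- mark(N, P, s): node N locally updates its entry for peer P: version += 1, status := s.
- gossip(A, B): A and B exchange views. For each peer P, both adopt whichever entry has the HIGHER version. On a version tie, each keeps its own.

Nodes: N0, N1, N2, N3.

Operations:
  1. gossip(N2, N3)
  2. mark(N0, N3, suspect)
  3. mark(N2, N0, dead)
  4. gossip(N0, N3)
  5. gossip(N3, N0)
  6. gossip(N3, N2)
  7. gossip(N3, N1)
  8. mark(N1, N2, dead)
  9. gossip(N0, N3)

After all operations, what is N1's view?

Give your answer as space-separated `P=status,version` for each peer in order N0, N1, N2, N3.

Answer: N0=dead,1 N1=alive,0 N2=dead,1 N3=suspect,1

Derivation:
Op 1: gossip N2<->N3 -> N2.N0=(alive,v0) N2.N1=(alive,v0) N2.N2=(alive,v0) N2.N3=(alive,v0) | N3.N0=(alive,v0) N3.N1=(alive,v0) N3.N2=(alive,v0) N3.N3=(alive,v0)
Op 2: N0 marks N3=suspect -> (suspect,v1)
Op 3: N2 marks N0=dead -> (dead,v1)
Op 4: gossip N0<->N3 -> N0.N0=(alive,v0) N0.N1=(alive,v0) N0.N2=(alive,v0) N0.N3=(suspect,v1) | N3.N0=(alive,v0) N3.N1=(alive,v0) N3.N2=(alive,v0) N3.N3=(suspect,v1)
Op 5: gossip N3<->N0 -> N3.N0=(alive,v0) N3.N1=(alive,v0) N3.N2=(alive,v0) N3.N3=(suspect,v1) | N0.N0=(alive,v0) N0.N1=(alive,v0) N0.N2=(alive,v0) N0.N3=(suspect,v1)
Op 6: gossip N3<->N2 -> N3.N0=(dead,v1) N3.N1=(alive,v0) N3.N2=(alive,v0) N3.N3=(suspect,v1) | N2.N0=(dead,v1) N2.N1=(alive,v0) N2.N2=(alive,v0) N2.N3=(suspect,v1)
Op 7: gossip N3<->N1 -> N3.N0=(dead,v1) N3.N1=(alive,v0) N3.N2=(alive,v0) N3.N3=(suspect,v1) | N1.N0=(dead,v1) N1.N1=(alive,v0) N1.N2=(alive,v0) N1.N3=(suspect,v1)
Op 8: N1 marks N2=dead -> (dead,v1)
Op 9: gossip N0<->N3 -> N0.N0=(dead,v1) N0.N1=(alive,v0) N0.N2=(alive,v0) N0.N3=(suspect,v1) | N3.N0=(dead,v1) N3.N1=(alive,v0) N3.N2=(alive,v0) N3.N3=(suspect,v1)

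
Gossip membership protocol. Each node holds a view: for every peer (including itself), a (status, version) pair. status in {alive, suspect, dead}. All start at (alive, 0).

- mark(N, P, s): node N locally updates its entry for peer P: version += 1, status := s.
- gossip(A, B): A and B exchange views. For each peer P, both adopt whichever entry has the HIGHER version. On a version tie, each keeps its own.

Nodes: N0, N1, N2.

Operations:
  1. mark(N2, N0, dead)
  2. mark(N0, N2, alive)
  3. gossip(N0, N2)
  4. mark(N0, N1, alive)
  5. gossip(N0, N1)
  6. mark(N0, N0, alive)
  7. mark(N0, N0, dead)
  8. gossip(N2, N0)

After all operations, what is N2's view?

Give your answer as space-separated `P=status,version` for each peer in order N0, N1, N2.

Answer: N0=dead,3 N1=alive,1 N2=alive,1

Derivation:
Op 1: N2 marks N0=dead -> (dead,v1)
Op 2: N0 marks N2=alive -> (alive,v1)
Op 3: gossip N0<->N2 -> N0.N0=(dead,v1) N0.N1=(alive,v0) N0.N2=(alive,v1) | N2.N0=(dead,v1) N2.N1=(alive,v0) N2.N2=(alive,v1)
Op 4: N0 marks N1=alive -> (alive,v1)
Op 5: gossip N0<->N1 -> N0.N0=(dead,v1) N0.N1=(alive,v1) N0.N2=(alive,v1) | N1.N0=(dead,v1) N1.N1=(alive,v1) N1.N2=(alive,v1)
Op 6: N0 marks N0=alive -> (alive,v2)
Op 7: N0 marks N0=dead -> (dead,v3)
Op 8: gossip N2<->N0 -> N2.N0=(dead,v3) N2.N1=(alive,v1) N2.N2=(alive,v1) | N0.N0=(dead,v3) N0.N1=(alive,v1) N0.N2=(alive,v1)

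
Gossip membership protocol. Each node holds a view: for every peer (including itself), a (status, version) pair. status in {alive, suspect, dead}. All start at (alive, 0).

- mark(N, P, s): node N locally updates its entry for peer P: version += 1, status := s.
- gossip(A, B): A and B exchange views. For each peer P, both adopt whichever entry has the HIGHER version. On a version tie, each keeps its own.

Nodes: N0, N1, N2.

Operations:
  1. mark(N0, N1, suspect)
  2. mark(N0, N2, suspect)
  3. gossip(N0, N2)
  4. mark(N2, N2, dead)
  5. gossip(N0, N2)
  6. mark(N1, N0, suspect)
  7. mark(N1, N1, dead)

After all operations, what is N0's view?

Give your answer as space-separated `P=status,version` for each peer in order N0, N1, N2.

Op 1: N0 marks N1=suspect -> (suspect,v1)
Op 2: N0 marks N2=suspect -> (suspect,v1)
Op 3: gossip N0<->N2 -> N0.N0=(alive,v0) N0.N1=(suspect,v1) N0.N2=(suspect,v1) | N2.N0=(alive,v0) N2.N1=(suspect,v1) N2.N2=(suspect,v1)
Op 4: N2 marks N2=dead -> (dead,v2)
Op 5: gossip N0<->N2 -> N0.N0=(alive,v0) N0.N1=(suspect,v1) N0.N2=(dead,v2) | N2.N0=(alive,v0) N2.N1=(suspect,v1) N2.N2=(dead,v2)
Op 6: N1 marks N0=suspect -> (suspect,v1)
Op 7: N1 marks N1=dead -> (dead,v1)

Answer: N0=alive,0 N1=suspect,1 N2=dead,2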